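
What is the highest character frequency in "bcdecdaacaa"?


Input: bcdecdaacaa
Character counts:
  'a': 4
  'b': 1
  'c': 3
  'd': 2
  'e': 1
Maximum frequency: 4

4


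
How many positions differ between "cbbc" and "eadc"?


Comparing "cbbc" and "eadc" position by position:
  Position 0: 'c' vs 'e' => DIFFER
  Position 1: 'b' vs 'a' => DIFFER
  Position 2: 'b' vs 'd' => DIFFER
  Position 3: 'c' vs 'c' => same
Positions that differ: 3

3


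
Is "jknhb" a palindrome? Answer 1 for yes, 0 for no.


Input: jknhb
Reversed: bhnkj
  Compare pos 0 ('j') with pos 4 ('b'): MISMATCH
  Compare pos 1 ('k') with pos 3 ('h'): MISMATCH
Result: not a palindrome

0


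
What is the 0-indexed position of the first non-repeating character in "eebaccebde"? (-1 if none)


Input: eebaccebde
Character frequencies:
  'a': 1
  'b': 2
  'c': 2
  'd': 1
  'e': 4
Scanning left to right for freq == 1:
  Position 0 ('e'): freq=4, skip
  Position 1 ('e'): freq=4, skip
  Position 2 ('b'): freq=2, skip
  Position 3 ('a'): unique! => answer = 3

3


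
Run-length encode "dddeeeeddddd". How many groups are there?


Input: dddeeeeddddd
Scanning for consecutive runs:
  Group 1: 'd' x 3 (positions 0-2)
  Group 2: 'e' x 4 (positions 3-6)
  Group 3: 'd' x 5 (positions 7-11)
Total groups: 3

3


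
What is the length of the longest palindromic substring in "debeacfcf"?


Input: "debeacfcf"
Checking substrings for palindromes:
  [1:4] "ebe" (len 3) => palindrome
  [5:8] "cfc" (len 3) => palindrome
  [6:9] "fcf" (len 3) => palindrome
Longest palindromic substring: "ebe" with length 3

3


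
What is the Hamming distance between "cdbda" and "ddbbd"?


Comparing "cdbda" and "ddbbd" position by position:
  Position 0: 'c' vs 'd' => differ
  Position 1: 'd' vs 'd' => same
  Position 2: 'b' vs 'b' => same
  Position 3: 'd' vs 'b' => differ
  Position 4: 'a' vs 'd' => differ
Total differences (Hamming distance): 3

3


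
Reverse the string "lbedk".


Input: lbedk
Reading characters right to left:
  Position 4: 'k'
  Position 3: 'd'
  Position 2: 'e'
  Position 1: 'b'
  Position 0: 'l'
Reversed: kdebl

kdebl


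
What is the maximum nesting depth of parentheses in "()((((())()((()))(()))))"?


Input: "()((((())()((()))(()))))"
Tracking depth:
  Position 0 '(': depth becomes 1
  Position 1 ')': depth becomes 0
  Position 2 '(': depth becomes 1
  Position 3 '(': depth becomes 2
  Position 4 '(': depth becomes 3
  Position 5 '(': depth becomes 4
  Position 6 '(': depth becomes 5
  Position 7 ')': depth becomes 4
  Position 8 ')': depth becomes 3
  Position 9 '(': depth becomes 4
  Position 10 ')': depth becomes 3
  Position 11 '(': depth becomes 4
  Position 12 '(': depth becomes 5
  Position 13 '(': depth becomes 6
  Position 14 ')': depth becomes 5
  Position 15 ')': depth becomes 4
  Position 16 ')': depth becomes 3
  Position 17 '(': depth becomes 4
  Position 18 '(': depth becomes 5
  Position 19 ')': depth becomes 4
  Position 20 ')': depth becomes 3
  Position 21 ')': depth becomes 2
  Position 22 ')': depth becomes 1
  Position 23 ')': depth becomes 0
Maximum depth reached: 6

6


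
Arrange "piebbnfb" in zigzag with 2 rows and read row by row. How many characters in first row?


Zigzag "piebbnfb" into 2 rows:
Placing characters:
  'p' => row 0
  'i' => row 1
  'e' => row 0
  'b' => row 1
  'b' => row 0
  'n' => row 1
  'f' => row 0
  'b' => row 1
Rows:
  Row 0: "pebf"
  Row 1: "ibnb"
First row length: 4

4


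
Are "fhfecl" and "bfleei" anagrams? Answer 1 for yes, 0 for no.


Strings: "fhfecl", "bfleei"
Sorted first:  ceffhl
Sorted second: beefil
Differ at position 0: 'c' vs 'b' => not anagrams

0


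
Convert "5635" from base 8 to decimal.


Input: "5635" in base 8
Positional expansion:
  Digit '5' (value 5) x 8^3 = 2560
  Digit '6' (value 6) x 8^2 = 384
  Digit '3' (value 3) x 8^1 = 24
  Digit '5' (value 5) x 8^0 = 5
Sum = 2973

2973


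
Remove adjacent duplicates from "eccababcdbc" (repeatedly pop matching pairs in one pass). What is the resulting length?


Input: eccababcdbc
Stack-based adjacent duplicate removal:
  Read 'e': push. Stack: e
  Read 'c': push. Stack: ec
  Read 'c': matches stack top 'c' => pop. Stack: e
  Read 'a': push. Stack: ea
  Read 'b': push. Stack: eab
  Read 'a': push. Stack: eaba
  Read 'b': push. Stack: eabab
  Read 'c': push. Stack: eababc
  Read 'd': push. Stack: eababcd
  Read 'b': push. Stack: eababcdb
  Read 'c': push. Stack: eababcdbc
Final stack: "eababcdbc" (length 9)

9


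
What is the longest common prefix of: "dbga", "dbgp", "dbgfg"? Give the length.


Words: dbga, dbgp, dbgfg
  Position 0: all 'd' => match
  Position 1: all 'b' => match
  Position 2: all 'g' => match
  Position 3: ('a', 'p', 'f') => mismatch, stop
LCP = "dbg" (length 3)

3


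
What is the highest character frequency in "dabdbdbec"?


Input: dabdbdbec
Character counts:
  'a': 1
  'b': 3
  'c': 1
  'd': 3
  'e': 1
Maximum frequency: 3

3


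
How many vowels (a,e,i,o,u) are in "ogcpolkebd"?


Input: ogcpolkebd
Checking each character:
  'o' at position 0: vowel (running total: 1)
  'g' at position 1: consonant
  'c' at position 2: consonant
  'p' at position 3: consonant
  'o' at position 4: vowel (running total: 2)
  'l' at position 5: consonant
  'k' at position 6: consonant
  'e' at position 7: vowel (running total: 3)
  'b' at position 8: consonant
  'd' at position 9: consonant
Total vowels: 3

3


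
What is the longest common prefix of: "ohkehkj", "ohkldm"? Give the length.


Words: ohkehkj, ohkldm
  Position 0: all 'o' => match
  Position 1: all 'h' => match
  Position 2: all 'k' => match
  Position 3: ('e', 'l') => mismatch, stop
LCP = "ohk" (length 3)

3


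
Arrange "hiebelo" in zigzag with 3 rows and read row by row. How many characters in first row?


Zigzag "hiebelo" into 3 rows:
Placing characters:
  'h' => row 0
  'i' => row 1
  'e' => row 2
  'b' => row 1
  'e' => row 0
  'l' => row 1
  'o' => row 2
Rows:
  Row 0: "he"
  Row 1: "ibl"
  Row 2: "eo"
First row length: 2

2


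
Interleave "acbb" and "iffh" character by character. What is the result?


Interleaving "acbb" and "iffh":
  Position 0: 'a' from first, 'i' from second => "ai"
  Position 1: 'c' from first, 'f' from second => "cf"
  Position 2: 'b' from first, 'f' from second => "bf"
  Position 3: 'b' from first, 'h' from second => "bh"
Result: aicfbfbh

aicfbfbh


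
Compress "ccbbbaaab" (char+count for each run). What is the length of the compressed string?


Input: ccbbbaaab
Runs:
  'c' x 2 => "c2"
  'b' x 3 => "b3"
  'a' x 3 => "a3"
  'b' x 1 => "b1"
Compressed: "c2b3a3b1"
Compressed length: 8

8


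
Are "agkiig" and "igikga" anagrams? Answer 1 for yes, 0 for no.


Strings: "agkiig", "igikga"
Sorted first:  aggiik
Sorted second: aggiik
Sorted forms match => anagrams

1


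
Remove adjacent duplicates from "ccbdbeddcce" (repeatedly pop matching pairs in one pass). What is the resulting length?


Input: ccbdbeddcce
Stack-based adjacent duplicate removal:
  Read 'c': push. Stack: c
  Read 'c': matches stack top 'c' => pop. Stack: (empty)
  Read 'b': push. Stack: b
  Read 'd': push. Stack: bd
  Read 'b': push. Stack: bdb
  Read 'e': push. Stack: bdbe
  Read 'd': push. Stack: bdbed
  Read 'd': matches stack top 'd' => pop. Stack: bdbe
  Read 'c': push. Stack: bdbec
  Read 'c': matches stack top 'c' => pop. Stack: bdbe
  Read 'e': matches stack top 'e' => pop. Stack: bdb
Final stack: "bdb" (length 3)

3


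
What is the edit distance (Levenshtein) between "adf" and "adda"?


Computing edit distance: "adf" -> "adda"
DP table:
           a    d    d    a
      0    1    2    3    4
  a   1    0    1    2    3
  d   2    1    0    1    2
  f   3    2    1    1    2
Edit distance = dp[3][4] = 2

2


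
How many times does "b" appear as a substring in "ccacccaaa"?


Searching for "b" in "ccacccaaa"
Scanning each position:
  Position 0: "c" => no
  Position 1: "c" => no
  Position 2: "a" => no
  Position 3: "c" => no
  Position 4: "c" => no
  Position 5: "c" => no
  Position 6: "a" => no
  Position 7: "a" => no
  Position 8: "a" => no
Total occurrences: 0

0


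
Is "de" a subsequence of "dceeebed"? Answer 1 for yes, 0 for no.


Check if "de" is a subsequence of "dceeebed"
Greedy scan:
  Position 0 ('d'): matches sub[0] = 'd'
  Position 1 ('c'): no match needed
  Position 2 ('e'): matches sub[1] = 'e'
  Position 3 ('e'): no match needed
  Position 4 ('e'): no match needed
  Position 5 ('b'): no match needed
  Position 6 ('e'): no match needed
  Position 7 ('d'): no match needed
All 2 characters matched => is a subsequence

1


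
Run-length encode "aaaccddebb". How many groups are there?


Input: aaaccddebb
Scanning for consecutive runs:
  Group 1: 'a' x 3 (positions 0-2)
  Group 2: 'c' x 2 (positions 3-4)
  Group 3: 'd' x 2 (positions 5-6)
  Group 4: 'e' x 1 (positions 7-7)
  Group 5: 'b' x 2 (positions 8-9)
Total groups: 5

5


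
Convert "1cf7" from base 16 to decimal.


Input: "1cf7" in base 16
Positional expansion:
  Digit '1' (value 1) x 16^3 = 4096
  Digit 'c' (value 12) x 16^2 = 3072
  Digit 'f' (value 15) x 16^1 = 240
  Digit '7' (value 7) x 16^0 = 7
Sum = 7415

7415


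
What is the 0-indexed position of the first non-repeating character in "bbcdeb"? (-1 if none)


Input: bbcdeb
Character frequencies:
  'b': 3
  'c': 1
  'd': 1
  'e': 1
Scanning left to right for freq == 1:
  Position 0 ('b'): freq=3, skip
  Position 1 ('b'): freq=3, skip
  Position 2 ('c'): unique! => answer = 2

2


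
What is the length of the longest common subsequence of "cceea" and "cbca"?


LCS of "cceea" and "cbca"
DP table:
           c    b    c    a
      0    0    0    0    0
  c   0    1    1    1    1
  c   0    1    1    2    2
  e   0    1    1    2    2
  e   0    1    1    2    2
  a   0    1    1    2    3
LCS length = dp[5][4] = 3

3


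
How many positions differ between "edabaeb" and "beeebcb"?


Comparing "edabaeb" and "beeebcb" position by position:
  Position 0: 'e' vs 'b' => DIFFER
  Position 1: 'd' vs 'e' => DIFFER
  Position 2: 'a' vs 'e' => DIFFER
  Position 3: 'b' vs 'e' => DIFFER
  Position 4: 'a' vs 'b' => DIFFER
  Position 5: 'e' vs 'c' => DIFFER
  Position 6: 'b' vs 'b' => same
Positions that differ: 6

6


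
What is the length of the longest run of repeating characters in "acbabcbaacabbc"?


Input: "acbabcbaacabbc"
Scanning for longest run:
  Position 1 ('c'): new char, reset run to 1
  Position 2 ('b'): new char, reset run to 1
  Position 3 ('a'): new char, reset run to 1
  Position 4 ('b'): new char, reset run to 1
  Position 5 ('c'): new char, reset run to 1
  Position 6 ('b'): new char, reset run to 1
  Position 7 ('a'): new char, reset run to 1
  Position 8 ('a'): continues run of 'a', length=2
  Position 9 ('c'): new char, reset run to 1
  Position 10 ('a'): new char, reset run to 1
  Position 11 ('b'): new char, reset run to 1
  Position 12 ('b'): continues run of 'b', length=2
  Position 13 ('c'): new char, reset run to 1
Longest run: 'a' with length 2

2


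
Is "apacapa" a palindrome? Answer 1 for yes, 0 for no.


Input: apacapa
Reversed: apacapa
  Compare pos 0 ('a') with pos 6 ('a'): match
  Compare pos 1 ('p') with pos 5 ('p'): match
  Compare pos 2 ('a') with pos 4 ('a'): match
Result: palindrome

1


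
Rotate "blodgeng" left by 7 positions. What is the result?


Input: "blodgeng", rotate left by 7
First 7 characters: "blodgen"
Remaining characters: "g"
Concatenate remaining + first: "g" + "blodgen" = "gblodgen"

gblodgen


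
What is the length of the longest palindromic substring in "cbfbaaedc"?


Input: "cbfbaaedc"
Checking substrings for palindromes:
  [1:4] "bfb" (len 3) => palindrome
  [4:6] "aa" (len 2) => palindrome
Longest palindromic substring: "bfb" with length 3

3


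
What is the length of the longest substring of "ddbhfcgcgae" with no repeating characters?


Input: "ddbhfcgcgae"
Sliding window (track last position of each char):
  Position 0 ('d'): window [0,0] length 1 -- new best
  Position 1 ('d'): repeat (last at 0), move window start to 1
  Position 1 ('d'): window [1,1] length 1
  Position 2 ('b'): window [1,2] length 2 -- new best
  Position 3 ('h'): window [1,3] length 3 -- new best
  Position 4 ('f'): window [1,4] length 4 -- new best
  Position 5 ('c'): window [1,5] length 5 -- new best
  Position 6 ('g'): window [1,6] length 6 -- new best
  Position 7 ('c'): repeat (last at 5), move window start to 6
  Position 7 ('c'): window [6,7] length 2
  Position 8 ('g'): repeat (last at 6), move window start to 7
  Position 8 ('g'): window [7,8] length 2
  Position 9 ('a'): window [7,9] length 3
  Position 10 ('e'): window [7,10] length 4
Longest substring with no repeats: "dbhfcg" with length 6

6


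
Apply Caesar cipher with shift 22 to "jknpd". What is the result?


Caesar cipher: shift "jknpd" by 22
  'j' (pos 9) + 22 = pos 5 = 'f'
  'k' (pos 10) + 22 = pos 6 = 'g'
  'n' (pos 13) + 22 = pos 9 = 'j'
  'p' (pos 15) + 22 = pos 11 = 'l'
  'd' (pos 3) + 22 = pos 25 = 'z'
Result: fgjlz

fgjlz


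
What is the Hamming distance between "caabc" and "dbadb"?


Comparing "caabc" and "dbadb" position by position:
  Position 0: 'c' vs 'd' => differ
  Position 1: 'a' vs 'b' => differ
  Position 2: 'a' vs 'a' => same
  Position 3: 'b' vs 'd' => differ
  Position 4: 'c' vs 'b' => differ
Total differences (Hamming distance): 4

4


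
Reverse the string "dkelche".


Input: dkelche
Reading characters right to left:
  Position 6: 'e'
  Position 5: 'h'
  Position 4: 'c'
  Position 3: 'l'
  Position 2: 'e'
  Position 1: 'k'
  Position 0: 'd'
Reversed: ehclekd

ehclekd


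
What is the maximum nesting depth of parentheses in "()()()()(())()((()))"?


Input: "()()()()(())()((()))"
Tracking depth:
  Position 0 '(': depth becomes 1
  Position 1 ')': depth becomes 0
  Position 2 '(': depth becomes 1
  Position 3 ')': depth becomes 0
  Position 4 '(': depth becomes 1
  Position 5 ')': depth becomes 0
  Position 6 '(': depth becomes 1
  Position 7 ')': depth becomes 0
  Position 8 '(': depth becomes 1
  Position 9 '(': depth becomes 2
  Position 10 ')': depth becomes 1
  Position 11 ')': depth becomes 0
  Position 12 '(': depth becomes 1
  Position 13 ')': depth becomes 0
  Position 14 '(': depth becomes 1
  Position 15 '(': depth becomes 2
  Position 16 '(': depth becomes 3
  Position 17 ')': depth becomes 2
  Position 18 ')': depth becomes 1
  Position 19 ')': depth becomes 0
Maximum depth reached: 3

3


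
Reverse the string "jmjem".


Input: jmjem
Reading characters right to left:
  Position 4: 'm'
  Position 3: 'e'
  Position 2: 'j'
  Position 1: 'm'
  Position 0: 'j'
Reversed: mejmj

mejmj


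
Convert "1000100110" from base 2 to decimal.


Input: "1000100110" in base 2
Positional expansion:
  Digit '1' (value 1) x 2^9 = 512
  Digit '0' (value 0) x 2^8 = 0
  Digit '0' (value 0) x 2^7 = 0
  Digit '0' (value 0) x 2^6 = 0
  Digit '1' (value 1) x 2^5 = 32
  Digit '0' (value 0) x 2^4 = 0
  Digit '0' (value 0) x 2^3 = 0
  Digit '1' (value 1) x 2^2 = 4
  Digit '1' (value 1) x 2^1 = 2
  Digit '0' (value 0) x 2^0 = 0
Sum = 550

550


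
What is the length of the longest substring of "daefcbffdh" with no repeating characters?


Input: "daefcbffdh"
Sliding window (track last position of each char):
  Position 0 ('d'): window [0,0] length 1 -- new best
  Position 1 ('a'): window [0,1] length 2 -- new best
  Position 2 ('e'): window [0,2] length 3 -- new best
  Position 3 ('f'): window [0,3] length 4 -- new best
  Position 4 ('c'): window [0,4] length 5 -- new best
  Position 5 ('b'): window [0,5] length 6 -- new best
  Position 6 ('f'): repeat (last at 3), move window start to 4
  Position 6 ('f'): window [4,6] length 3
  Position 7 ('f'): repeat (last at 6), move window start to 7
  Position 7 ('f'): window [7,7] length 1
  Position 8 ('d'): window [7,8] length 2
  Position 9 ('h'): window [7,9] length 3
Longest substring with no repeats: "daefcb" with length 6

6


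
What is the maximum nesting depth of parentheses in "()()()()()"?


Input: "()()()()()"
Tracking depth:
  Position 0 '(': depth becomes 1
  Position 1 ')': depth becomes 0
  Position 2 '(': depth becomes 1
  Position 3 ')': depth becomes 0
  Position 4 '(': depth becomes 1
  Position 5 ')': depth becomes 0
  Position 6 '(': depth becomes 1
  Position 7 ')': depth becomes 0
  Position 8 '(': depth becomes 1
  Position 9 ')': depth becomes 0
Maximum depth reached: 1

1


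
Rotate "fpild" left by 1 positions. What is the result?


Input: "fpild", rotate left by 1
First 1 characters: "f"
Remaining characters: "pild"
Concatenate remaining + first: "pild" + "f" = "pildf"

pildf


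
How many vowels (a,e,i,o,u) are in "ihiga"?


Input: ihiga
Checking each character:
  'i' at position 0: vowel (running total: 1)
  'h' at position 1: consonant
  'i' at position 2: vowel (running total: 2)
  'g' at position 3: consonant
  'a' at position 4: vowel (running total: 3)
Total vowels: 3

3


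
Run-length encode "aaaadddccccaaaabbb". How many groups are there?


Input: aaaadddccccaaaabbb
Scanning for consecutive runs:
  Group 1: 'a' x 4 (positions 0-3)
  Group 2: 'd' x 3 (positions 4-6)
  Group 3: 'c' x 4 (positions 7-10)
  Group 4: 'a' x 4 (positions 11-14)
  Group 5: 'b' x 3 (positions 15-17)
Total groups: 5

5


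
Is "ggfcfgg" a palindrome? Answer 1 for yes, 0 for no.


Input: ggfcfgg
Reversed: ggfcfgg
  Compare pos 0 ('g') with pos 6 ('g'): match
  Compare pos 1 ('g') with pos 5 ('g'): match
  Compare pos 2 ('f') with pos 4 ('f'): match
Result: palindrome

1


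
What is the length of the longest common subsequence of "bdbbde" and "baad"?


LCS of "bdbbde" and "baad"
DP table:
           b    a    a    d
      0    0    0    0    0
  b   0    1    1    1    1
  d   0    1    1    1    2
  b   0    1    1    1    2
  b   0    1    1    1    2
  d   0    1    1    1    2
  e   0    1    1    1    2
LCS length = dp[6][4] = 2

2


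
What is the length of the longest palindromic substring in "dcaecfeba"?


Input: "dcaecfeba"
Checking substrings for palindromes:
  No multi-char palindromic substrings found
Longest palindromic substring: "d" with length 1

1


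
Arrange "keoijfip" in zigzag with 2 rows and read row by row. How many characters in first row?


Zigzag "keoijfip" into 2 rows:
Placing characters:
  'k' => row 0
  'e' => row 1
  'o' => row 0
  'i' => row 1
  'j' => row 0
  'f' => row 1
  'i' => row 0
  'p' => row 1
Rows:
  Row 0: "koji"
  Row 1: "eifp"
First row length: 4

4


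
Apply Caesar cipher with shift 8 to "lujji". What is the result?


Caesar cipher: shift "lujji" by 8
  'l' (pos 11) + 8 = pos 19 = 't'
  'u' (pos 20) + 8 = pos 2 = 'c'
  'j' (pos 9) + 8 = pos 17 = 'r'
  'j' (pos 9) + 8 = pos 17 = 'r'
  'i' (pos 8) + 8 = pos 16 = 'q'
Result: tcrrq

tcrrq


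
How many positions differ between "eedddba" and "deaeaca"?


Comparing "eedddba" and "deaeaca" position by position:
  Position 0: 'e' vs 'd' => DIFFER
  Position 1: 'e' vs 'e' => same
  Position 2: 'd' vs 'a' => DIFFER
  Position 3: 'd' vs 'e' => DIFFER
  Position 4: 'd' vs 'a' => DIFFER
  Position 5: 'b' vs 'c' => DIFFER
  Position 6: 'a' vs 'a' => same
Positions that differ: 5

5


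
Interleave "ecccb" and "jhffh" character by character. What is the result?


Interleaving "ecccb" and "jhffh":
  Position 0: 'e' from first, 'j' from second => "ej"
  Position 1: 'c' from first, 'h' from second => "ch"
  Position 2: 'c' from first, 'f' from second => "cf"
  Position 3: 'c' from first, 'f' from second => "cf"
  Position 4: 'b' from first, 'h' from second => "bh"
Result: ejchcfcfbh

ejchcfcfbh


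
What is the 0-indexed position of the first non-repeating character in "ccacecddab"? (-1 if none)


Input: ccacecddab
Character frequencies:
  'a': 2
  'b': 1
  'c': 4
  'd': 2
  'e': 1
Scanning left to right for freq == 1:
  Position 0 ('c'): freq=4, skip
  Position 1 ('c'): freq=4, skip
  Position 2 ('a'): freq=2, skip
  Position 3 ('c'): freq=4, skip
  Position 4 ('e'): unique! => answer = 4

4


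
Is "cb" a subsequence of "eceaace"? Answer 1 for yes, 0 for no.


Check if "cb" is a subsequence of "eceaace"
Greedy scan:
  Position 0 ('e'): no match needed
  Position 1 ('c'): matches sub[0] = 'c'
  Position 2 ('e'): no match needed
  Position 3 ('a'): no match needed
  Position 4 ('a'): no match needed
  Position 5 ('c'): no match needed
  Position 6 ('e'): no match needed
Only matched 1/2 characters => not a subsequence

0


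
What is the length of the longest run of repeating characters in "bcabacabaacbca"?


Input: "bcabacabaacbca"
Scanning for longest run:
  Position 1 ('c'): new char, reset run to 1
  Position 2 ('a'): new char, reset run to 1
  Position 3 ('b'): new char, reset run to 1
  Position 4 ('a'): new char, reset run to 1
  Position 5 ('c'): new char, reset run to 1
  Position 6 ('a'): new char, reset run to 1
  Position 7 ('b'): new char, reset run to 1
  Position 8 ('a'): new char, reset run to 1
  Position 9 ('a'): continues run of 'a', length=2
  Position 10 ('c'): new char, reset run to 1
  Position 11 ('b'): new char, reset run to 1
  Position 12 ('c'): new char, reset run to 1
  Position 13 ('a'): new char, reset run to 1
Longest run: 'a' with length 2

2


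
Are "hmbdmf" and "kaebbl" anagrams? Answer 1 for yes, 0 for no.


Strings: "hmbdmf", "kaebbl"
Sorted first:  bdfhmm
Sorted second: abbekl
Differ at position 0: 'b' vs 'a' => not anagrams

0


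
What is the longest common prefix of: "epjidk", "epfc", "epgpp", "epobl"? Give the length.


Words: epjidk, epfc, epgpp, epobl
  Position 0: all 'e' => match
  Position 1: all 'p' => match
  Position 2: ('j', 'f', 'g', 'o') => mismatch, stop
LCP = "ep" (length 2)

2


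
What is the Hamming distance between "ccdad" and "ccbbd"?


Comparing "ccdad" and "ccbbd" position by position:
  Position 0: 'c' vs 'c' => same
  Position 1: 'c' vs 'c' => same
  Position 2: 'd' vs 'b' => differ
  Position 3: 'a' vs 'b' => differ
  Position 4: 'd' vs 'd' => same
Total differences (Hamming distance): 2

2


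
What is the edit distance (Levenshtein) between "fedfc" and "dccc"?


Computing edit distance: "fedfc" -> "dccc"
DP table:
           d    c    c    c
      0    1    2    3    4
  f   1    1    2    3    4
  e   2    2    2    3    4
  d   3    2    3    3    4
  f   4    3    3    4    4
  c   5    4    3    3    4
Edit distance = dp[5][4] = 4

4


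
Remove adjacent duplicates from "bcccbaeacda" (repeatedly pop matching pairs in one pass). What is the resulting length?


Input: bcccbaeacda
Stack-based adjacent duplicate removal:
  Read 'b': push. Stack: b
  Read 'c': push. Stack: bc
  Read 'c': matches stack top 'c' => pop. Stack: b
  Read 'c': push. Stack: bc
  Read 'b': push. Stack: bcb
  Read 'a': push. Stack: bcba
  Read 'e': push. Stack: bcbae
  Read 'a': push. Stack: bcbaea
  Read 'c': push. Stack: bcbaeac
  Read 'd': push. Stack: bcbaeacd
  Read 'a': push. Stack: bcbaeacda
Final stack: "bcbaeacda" (length 9)

9


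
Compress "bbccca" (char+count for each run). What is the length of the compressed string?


Input: bbccca
Runs:
  'b' x 2 => "b2"
  'c' x 3 => "c3"
  'a' x 1 => "a1"
Compressed: "b2c3a1"
Compressed length: 6

6


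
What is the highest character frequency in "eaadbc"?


Input: eaadbc
Character counts:
  'a': 2
  'b': 1
  'c': 1
  'd': 1
  'e': 1
Maximum frequency: 2

2


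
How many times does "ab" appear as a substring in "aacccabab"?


Searching for "ab" in "aacccabab"
Scanning each position:
  Position 0: "aa" => no
  Position 1: "ac" => no
  Position 2: "cc" => no
  Position 3: "cc" => no
  Position 4: "ca" => no
  Position 5: "ab" => MATCH
  Position 6: "ba" => no
  Position 7: "ab" => MATCH
Total occurrences: 2

2


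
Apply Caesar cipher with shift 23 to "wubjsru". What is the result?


Caesar cipher: shift "wubjsru" by 23
  'w' (pos 22) + 23 = pos 19 = 't'
  'u' (pos 20) + 23 = pos 17 = 'r'
  'b' (pos 1) + 23 = pos 24 = 'y'
  'j' (pos 9) + 23 = pos 6 = 'g'
  's' (pos 18) + 23 = pos 15 = 'p'
  'r' (pos 17) + 23 = pos 14 = 'o'
  'u' (pos 20) + 23 = pos 17 = 'r'
Result: trygpor

trygpor


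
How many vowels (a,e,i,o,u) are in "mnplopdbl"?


Input: mnplopdbl
Checking each character:
  'm' at position 0: consonant
  'n' at position 1: consonant
  'p' at position 2: consonant
  'l' at position 3: consonant
  'o' at position 4: vowel (running total: 1)
  'p' at position 5: consonant
  'd' at position 6: consonant
  'b' at position 7: consonant
  'l' at position 8: consonant
Total vowels: 1

1


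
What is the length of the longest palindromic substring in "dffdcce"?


Input: "dffdcce"
Checking substrings for palindromes:
  [0:4] "dffd" (len 4) => palindrome
  [1:3] "ff" (len 2) => palindrome
  [4:6] "cc" (len 2) => palindrome
Longest palindromic substring: "dffd" with length 4

4


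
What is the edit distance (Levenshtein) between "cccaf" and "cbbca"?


Computing edit distance: "cccaf" -> "cbbca"
DP table:
           c    b    b    c    a
      0    1    2    3    4    5
  c   1    0    1    2    3    4
  c   2    1    1    2    2    3
  c   3    2    2    2    2    3
  a   4    3    3    3    3    2
  f   5    4    4    4    4    3
Edit distance = dp[5][5] = 3

3


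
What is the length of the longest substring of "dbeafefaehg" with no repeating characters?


Input: "dbeafefaehg"
Sliding window (track last position of each char):
  Position 0 ('d'): window [0,0] length 1 -- new best
  Position 1 ('b'): window [0,1] length 2 -- new best
  Position 2 ('e'): window [0,2] length 3 -- new best
  Position 3 ('a'): window [0,3] length 4 -- new best
  Position 4 ('f'): window [0,4] length 5 -- new best
  Position 5 ('e'): repeat (last at 2), move window start to 3
  Position 5 ('e'): window [3,5] length 3
  Position 6 ('f'): repeat (last at 4), move window start to 5
  Position 6 ('f'): window [5,6] length 2
  Position 7 ('a'): window [5,7] length 3
  Position 8 ('e'): repeat (last at 5), move window start to 6
  Position 8 ('e'): window [6,8] length 3
  Position 9 ('h'): window [6,9] length 4
  Position 10 ('g'): window [6,10] length 5
Longest substring with no repeats: "dbeaf" with length 5

5


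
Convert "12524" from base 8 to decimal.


Input: "12524" in base 8
Positional expansion:
  Digit '1' (value 1) x 8^4 = 4096
  Digit '2' (value 2) x 8^3 = 1024
  Digit '5' (value 5) x 8^2 = 320
  Digit '2' (value 2) x 8^1 = 16
  Digit '4' (value 4) x 8^0 = 4
Sum = 5460

5460


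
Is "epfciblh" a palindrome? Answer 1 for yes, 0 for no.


Input: epfciblh
Reversed: hlbicfpe
  Compare pos 0 ('e') with pos 7 ('h'): MISMATCH
  Compare pos 1 ('p') with pos 6 ('l'): MISMATCH
  Compare pos 2 ('f') with pos 5 ('b'): MISMATCH
  Compare pos 3 ('c') with pos 4 ('i'): MISMATCH
Result: not a palindrome

0


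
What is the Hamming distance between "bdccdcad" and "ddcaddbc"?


Comparing "bdccdcad" and "ddcaddbc" position by position:
  Position 0: 'b' vs 'd' => differ
  Position 1: 'd' vs 'd' => same
  Position 2: 'c' vs 'c' => same
  Position 3: 'c' vs 'a' => differ
  Position 4: 'd' vs 'd' => same
  Position 5: 'c' vs 'd' => differ
  Position 6: 'a' vs 'b' => differ
  Position 7: 'd' vs 'c' => differ
Total differences (Hamming distance): 5

5


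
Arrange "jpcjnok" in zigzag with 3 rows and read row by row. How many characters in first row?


Zigzag "jpcjnok" into 3 rows:
Placing characters:
  'j' => row 0
  'p' => row 1
  'c' => row 2
  'j' => row 1
  'n' => row 0
  'o' => row 1
  'k' => row 2
Rows:
  Row 0: "jn"
  Row 1: "pjo"
  Row 2: "ck"
First row length: 2

2


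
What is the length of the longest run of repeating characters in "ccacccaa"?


Input: "ccacccaa"
Scanning for longest run:
  Position 1 ('c'): continues run of 'c', length=2
  Position 2 ('a'): new char, reset run to 1
  Position 3 ('c'): new char, reset run to 1
  Position 4 ('c'): continues run of 'c', length=2
  Position 5 ('c'): continues run of 'c', length=3
  Position 6 ('a'): new char, reset run to 1
  Position 7 ('a'): continues run of 'a', length=2
Longest run: 'c' with length 3

3


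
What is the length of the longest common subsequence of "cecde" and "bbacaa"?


LCS of "cecde" and "bbacaa"
DP table:
           b    b    a    c    a    a
      0    0    0    0    0    0    0
  c   0    0    0    0    1    1    1
  e   0    0    0    0    1    1    1
  c   0    0    0    0    1    1    1
  d   0    0    0    0    1    1    1
  e   0    0    0    0    1    1    1
LCS length = dp[5][6] = 1

1


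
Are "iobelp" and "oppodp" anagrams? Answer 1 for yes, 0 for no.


Strings: "iobelp", "oppodp"
Sorted first:  beilop
Sorted second: dooppp
Differ at position 0: 'b' vs 'd' => not anagrams

0


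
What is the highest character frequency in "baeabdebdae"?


Input: baeabdebdae
Character counts:
  'a': 3
  'b': 3
  'd': 2
  'e': 3
Maximum frequency: 3

3


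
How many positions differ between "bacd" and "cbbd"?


Comparing "bacd" and "cbbd" position by position:
  Position 0: 'b' vs 'c' => DIFFER
  Position 1: 'a' vs 'b' => DIFFER
  Position 2: 'c' vs 'b' => DIFFER
  Position 3: 'd' vs 'd' => same
Positions that differ: 3

3


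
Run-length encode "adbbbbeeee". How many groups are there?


Input: adbbbbeeee
Scanning for consecutive runs:
  Group 1: 'a' x 1 (positions 0-0)
  Group 2: 'd' x 1 (positions 1-1)
  Group 3: 'b' x 4 (positions 2-5)
  Group 4: 'e' x 4 (positions 6-9)
Total groups: 4

4


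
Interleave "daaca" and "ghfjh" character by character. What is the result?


Interleaving "daaca" and "ghfjh":
  Position 0: 'd' from first, 'g' from second => "dg"
  Position 1: 'a' from first, 'h' from second => "ah"
  Position 2: 'a' from first, 'f' from second => "af"
  Position 3: 'c' from first, 'j' from second => "cj"
  Position 4: 'a' from first, 'h' from second => "ah"
Result: dgahafcjah

dgahafcjah


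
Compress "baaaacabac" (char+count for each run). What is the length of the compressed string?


Input: baaaacabac
Runs:
  'b' x 1 => "b1"
  'a' x 4 => "a4"
  'c' x 1 => "c1"
  'a' x 1 => "a1"
  'b' x 1 => "b1"
  'a' x 1 => "a1"
  'c' x 1 => "c1"
Compressed: "b1a4c1a1b1a1c1"
Compressed length: 14

14


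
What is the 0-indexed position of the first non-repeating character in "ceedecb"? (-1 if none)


Input: ceedecb
Character frequencies:
  'b': 1
  'c': 2
  'd': 1
  'e': 3
Scanning left to right for freq == 1:
  Position 0 ('c'): freq=2, skip
  Position 1 ('e'): freq=3, skip
  Position 2 ('e'): freq=3, skip
  Position 3 ('d'): unique! => answer = 3

3


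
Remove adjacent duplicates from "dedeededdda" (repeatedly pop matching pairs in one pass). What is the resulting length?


Input: dedeededdda
Stack-based adjacent duplicate removal:
  Read 'd': push. Stack: d
  Read 'e': push. Stack: de
  Read 'd': push. Stack: ded
  Read 'e': push. Stack: dede
  Read 'e': matches stack top 'e' => pop. Stack: ded
  Read 'd': matches stack top 'd' => pop. Stack: de
  Read 'e': matches stack top 'e' => pop. Stack: d
  Read 'd': matches stack top 'd' => pop. Stack: (empty)
  Read 'd': push. Stack: d
  Read 'd': matches stack top 'd' => pop. Stack: (empty)
  Read 'a': push. Stack: a
Final stack: "a" (length 1)

1


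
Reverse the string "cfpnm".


Input: cfpnm
Reading characters right to left:
  Position 4: 'm'
  Position 3: 'n'
  Position 2: 'p'
  Position 1: 'f'
  Position 0: 'c'
Reversed: mnpfc

mnpfc


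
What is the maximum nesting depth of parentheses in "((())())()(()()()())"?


Input: "((())())()(()()()())"
Tracking depth:
  Position 0 '(': depth becomes 1
  Position 1 '(': depth becomes 2
  Position 2 '(': depth becomes 3
  Position 3 ')': depth becomes 2
  Position 4 ')': depth becomes 1
  Position 5 '(': depth becomes 2
  Position 6 ')': depth becomes 1
  Position 7 ')': depth becomes 0
  Position 8 '(': depth becomes 1
  Position 9 ')': depth becomes 0
  Position 10 '(': depth becomes 1
  Position 11 '(': depth becomes 2
  Position 12 ')': depth becomes 1
  Position 13 '(': depth becomes 2
  Position 14 ')': depth becomes 1
  Position 15 '(': depth becomes 2
  Position 16 ')': depth becomes 1
  Position 17 '(': depth becomes 2
  Position 18 ')': depth becomes 1
  Position 19 ')': depth becomes 0
Maximum depth reached: 3

3


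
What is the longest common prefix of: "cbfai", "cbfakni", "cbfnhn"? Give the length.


Words: cbfai, cbfakni, cbfnhn
  Position 0: all 'c' => match
  Position 1: all 'b' => match
  Position 2: all 'f' => match
  Position 3: ('a', 'a', 'n') => mismatch, stop
LCP = "cbf" (length 3)

3


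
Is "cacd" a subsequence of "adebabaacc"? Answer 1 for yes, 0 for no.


Check if "cacd" is a subsequence of "adebabaacc"
Greedy scan:
  Position 0 ('a'): no match needed
  Position 1 ('d'): no match needed
  Position 2 ('e'): no match needed
  Position 3 ('b'): no match needed
  Position 4 ('a'): no match needed
  Position 5 ('b'): no match needed
  Position 6 ('a'): no match needed
  Position 7 ('a'): no match needed
  Position 8 ('c'): matches sub[0] = 'c'
  Position 9 ('c'): no match needed
Only matched 1/4 characters => not a subsequence

0


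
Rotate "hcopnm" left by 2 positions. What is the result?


Input: "hcopnm", rotate left by 2
First 2 characters: "hc"
Remaining characters: "opnm"
Concatenate remaining + first: "opnm" + "hc" = "opnmhc"

opnmhc


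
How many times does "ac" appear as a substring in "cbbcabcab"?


Searching for "ac" in "cbbcabcab"
Scanning each position:
  Position 0: "cb" => no
  Position 1: "bb" => no
  Position 2: "bc" => no
  Position 3: "ca" => no
  Position 4: "ab" => no
  Position 5: "bc" => no
  Position 6: "ca" => no
  Position 7: "ab" => no
Total occurrences: 0

0


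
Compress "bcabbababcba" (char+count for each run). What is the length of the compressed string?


Input: bcabbababcba
Runs:
  'b' x 1 => "b1"
  'c' x 1 => "c1"
  'a' x 1 => "a1"
  'b' x 2 => "b2"
  'a' x 1 => "a1"
  'b' x 1 => "b1"
  'a' x 1 => "a1"
  'b' x 1 => "b1"
  'c' x 1 => "c1"
  'b' x 1 => "b1"
  'a' x 1 => "a1"
Compressed: "b1c1a1b2a1b1a1b1c1b1a1"
Compressed length: 22

22


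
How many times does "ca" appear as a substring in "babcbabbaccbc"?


Searching for "ca" in "babcbabbaccbc"
Scanning each position:
  Position 0: "ba" => no
  Position 1: "ab" => no
  Position 2: "bc" => no
  Position 3: "cb" => no
  Position 4: "ba" => no
  Position 5: "ab" => no
  Position 6: "bb" => no
  Position 7: "ba" => no
  Position 8: "ac" => no
  Position 9: "cc" => no
  Position 10: "cb" => no
  Position 11: "bc" => no
Total occurrences: 0

0


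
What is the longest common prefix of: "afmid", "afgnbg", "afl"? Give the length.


Words: afmid, afgnbg, afl
  Position 0: all 'a' => match
  Position 1: all 'f' => match
  Position 2: ('m', 'g', 'l') => mismatch, stop
LCP = "af" (length 2)

2


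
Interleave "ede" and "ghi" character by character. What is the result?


Interleaving "ede" and "ghi":
  Position 0: 'e' from first, 'g' from second => "eg"
  Position 1: 'd' from first, 'h' from second => "dh"
  Position 2: 'e' from first, 'i' from second => "ei"
Result: egdhei

egdhei


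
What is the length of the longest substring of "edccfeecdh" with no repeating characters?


Input: "edccfeecdh"
Sliding window (track last position of each char):
  Position 0 ('e'): window [0,0] length 1 -- new best
  Position 1 ('d'): window [0,1] length 2 -- new best
  Position 2 ('c'): window [0,2] length 3 -- new best
  Position 3 ('c'): repeat (last at 2), move window start to 3
  Position 3 ('c'): window [3,3] length 1
  Position 4 ('f'): window [3,4] length 2
  Position 5 ('e'): window [3,5] length 3
  Position 6 ('e'): repeat (last at 5), move window start to 6
  Position 6 ('e'): window [6,6] length 1
  Position 7 ('c'): window [6,7] length 2
  Position 8 ('d'): window [6,8] length 3
  Position 9 ('h'): window [6,9] length 4 -- new best
Longest substring with no repeats: "ecdh" with length 4

4


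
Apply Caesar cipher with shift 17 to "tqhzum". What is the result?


Caesar cipher: shift "tqhzum" by 17
  't' (pos 19) + 17 = pos 10 = 'k'
  'q' (pos 16) + 17 = pos 7 = 'h'
  'h' (pos 7) + 17 = pos 24 = 'y'
  'z' (pos 25) + 17 = pos 16 = 'q'
  'u' (pos 20) + 17 = pos 11 = 'l'
  'm' (pos 12) + 17 = pos 3 = 'd'
Result: khyqld

khyqld


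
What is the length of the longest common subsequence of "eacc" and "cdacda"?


LCS of "eacc" and "cdacda"
DP table:
           c    d    a    c    d    a
      0    0    0    0    0    0    0
  e   0    0    0    0    0    0    0
  a   0    0    0    1    1    1    1
  c   0    1    1    1    2    2    2
  c   0    1    1    1    2    2    2
LCS length = dp[4][6] = 2

2


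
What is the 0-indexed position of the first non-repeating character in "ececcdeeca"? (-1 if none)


Input: ececcdeeca
Character frequencies:
  'a': 1
  'c': 4
  'd': 1
  'e': 4
Scanning left to right for freq == 1:
  Position 0 ('e'): freq=4, skip
  Position 1 ('c'): freq=4, skip
  Position 2 ('e'): freq=4, skip
  Position 3 ('c'): freq=4, skip
  Position 4 ('c'): freq=4, skip
  Position 5 ('d'): unique! => answer = 5

5


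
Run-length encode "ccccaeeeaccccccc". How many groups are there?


Input: ccccaeeeaccccccc
Scanning for consecutive runs:
  Group 1: 'c' x 4 (positions 0-3)
  Group 2: 'a' x 1 (positions 4-4)
  Group 3: 'e' x 3 (positions 5-7)
  Group 4: 'a' x 1 (positions 8-8)
  Group 5: 'c' x 7 (positions 9-15)
Total groups: 5

5


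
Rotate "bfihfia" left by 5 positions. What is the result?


Input: "bfihfia", rotate left by 5
First 5 characters: "bfihf"
Remaining characters: "ia"
Concatenate remaining + first: "ia" + "bfihf" = "iabfihf"

iabfihf


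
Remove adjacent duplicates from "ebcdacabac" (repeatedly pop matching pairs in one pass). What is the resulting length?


Input: ebcdacabac
Stack-based adjacent duplicate removal:
  Read 'e': push. Stack: e
  Read 'b': push. Stack: eb
  Read 'c': push. Stack: ebc
  Read 'd': push. Stack: ebcd
  Read 'a': push. Stack: ebcda
  Read 'c': push. Stack: ebcdac
  Read 'a': push. Stack: ebcdaca
  Read 'b': push. Stack: ebcdacab
  Read 'a': push. Stack: ebcdacaba
  Read 'c': push. Stack: ebcdacabac
Final stack: "ebcdacabac" (length 10)

10


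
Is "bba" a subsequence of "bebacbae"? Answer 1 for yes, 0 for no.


Check if "bba" is a subsequence of "bebacbae"
Greedy scan:
  Position 0 ('b'): matches sub[0] = 'b'
  Position 1 ('e'): no match needed
  Position 2 ('b'): matches sub[1] = 'b'
  Position 3 ('a'): matches sub[2] = 'a'
  Position 4 ('c'): no match needed
  Position 5 ('b'): no match needed
  Position 6 ('a'): no match needed
  Position 7 ('e'): no match needed
All 3 characters matched => is a subsequence

1


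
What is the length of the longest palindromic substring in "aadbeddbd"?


Input: "aadbeddbd"
Checking substrings for palindromes:
  [6:9] "dbd" (len 3) => palindrome
  [0:2] "aa" (len 2) => palindrome
  [5:7] "dd" (len 2) => palindrome
Longest palindromic substring: "dbd" with length 3

3


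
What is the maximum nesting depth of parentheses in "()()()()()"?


Input: "()()()()()"
Tracking depth:
  Position 0 '(': depth becomes 1
  Position 1 ')': depth becomes 0
  Position 2 '(': depth becomes 1
  Position 3 ')': depth becomes 0
  Position 4 '(': depth becomes 1
  Position 5 ')': depth becomes 0
  Position 6 '(': depth becomes 1
  Position 7 ')': depth becomes 0
  Position 8 '(': depth becomes 1
  Position 9 ')': depth becomes 0
Maximum depth reached: 1

1


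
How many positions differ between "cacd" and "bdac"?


Comparing "cacd" and "bdac" position by position:
  Position 0: 'c' vs 'b' => DIFFER
  Position 1: 'a' vs 'd' => DIFFER
  Position 2: 'c' vs 'a' => DIFFER
  Position 3: 'd' vs 'c' => DIFFER
Positions that differ: 4

4


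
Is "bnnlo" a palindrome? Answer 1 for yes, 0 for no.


Input: bnnlo
Reversed: olnnb
  Compare pos 0 ('b') with pos 4 ('o'): MISMATCH
  Compare pos 1 ('n') with pos 3 ('l'): MISMATCH
Result: not a palindrome

0


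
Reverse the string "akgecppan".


Input: akgecppan
Reading characters right to left:
  Position 8: 'n'
  Position 7: 'a'
  Position 6: 'p'
  Position 5: 'p'
  Position 4: 'c'
  Position 3: 'e'
  Position 2: 'g'
  Position 1: 'k'
  Position 0: 'a'
Reversed: nappcegka

nappcegka
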